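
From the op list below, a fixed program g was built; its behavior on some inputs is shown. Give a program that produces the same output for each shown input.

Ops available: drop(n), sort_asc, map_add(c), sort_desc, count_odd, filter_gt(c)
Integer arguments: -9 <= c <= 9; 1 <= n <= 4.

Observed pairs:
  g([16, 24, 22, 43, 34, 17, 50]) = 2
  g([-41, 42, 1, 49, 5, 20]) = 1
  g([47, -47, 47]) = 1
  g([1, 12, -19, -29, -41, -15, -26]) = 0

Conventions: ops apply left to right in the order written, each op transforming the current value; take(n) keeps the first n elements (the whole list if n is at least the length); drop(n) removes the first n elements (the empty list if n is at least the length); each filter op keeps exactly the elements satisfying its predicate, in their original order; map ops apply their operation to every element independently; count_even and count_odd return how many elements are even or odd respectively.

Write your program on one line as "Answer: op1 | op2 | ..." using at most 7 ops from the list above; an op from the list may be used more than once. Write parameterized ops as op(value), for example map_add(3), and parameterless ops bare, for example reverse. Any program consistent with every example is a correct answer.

drop(1) | filter_gt(-3) | map_add(-4) | sort_desc | filter_gt(3) | count_odd

Check, running the answer program on each example:
  [16, 24, 22, 43, 34, 17, 50] -> [24, 22, 43, 34, 17, 50] -> [24, 22, 43, 34, 17, 50] -> [20, 18, 39, 30, 13, 46] -> [46, 39, 30, 20, 18, 13] -> [46, 39, 30, 20, 18, 13] -> 2
  [-41, 42, 1, 49, 5, 20] -> [42, 1, 49, 5, 20] -> [42, 1, 49, 5, 20] -> [38, -3, 45, 1, 16] -> [45, 38, 16, 1, -3] -> [45, 38, 16] -> 1
  [47, -47, 47] -> [-47, 47] -> [47] -> [43] -> [43] -> [43] -> 1
  [1, 12, -19, -29, -41, -15, -26] -> [12, -19, -29, -41, -15, -26] -> [12] -> [8] -> [8] -> [8] -> 0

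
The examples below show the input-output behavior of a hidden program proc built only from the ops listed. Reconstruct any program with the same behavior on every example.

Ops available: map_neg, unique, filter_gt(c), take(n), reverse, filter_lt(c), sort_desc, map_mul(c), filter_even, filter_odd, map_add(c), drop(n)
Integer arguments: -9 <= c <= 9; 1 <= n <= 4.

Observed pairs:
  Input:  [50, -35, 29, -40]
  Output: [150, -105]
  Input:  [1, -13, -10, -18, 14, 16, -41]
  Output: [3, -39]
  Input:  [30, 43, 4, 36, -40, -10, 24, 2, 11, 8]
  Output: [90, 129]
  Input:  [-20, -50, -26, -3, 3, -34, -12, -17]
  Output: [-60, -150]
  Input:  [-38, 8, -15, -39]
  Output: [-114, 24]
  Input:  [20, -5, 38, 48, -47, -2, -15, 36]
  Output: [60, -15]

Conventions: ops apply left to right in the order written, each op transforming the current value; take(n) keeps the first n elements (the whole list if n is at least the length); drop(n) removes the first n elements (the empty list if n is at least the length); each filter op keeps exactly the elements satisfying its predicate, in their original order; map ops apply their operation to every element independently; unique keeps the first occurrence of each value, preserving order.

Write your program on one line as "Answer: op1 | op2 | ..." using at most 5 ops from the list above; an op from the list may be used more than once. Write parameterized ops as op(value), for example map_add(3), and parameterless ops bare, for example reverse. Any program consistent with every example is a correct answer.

reverse | drop(1) | map_mul(3) | reverse | take(2)

Check, running the answer program on each example:
  [50, -35, 29, -40] -> [-40, 29, -35, 50] -> [29, -35, 50] -> [87, -105, 150] -> [150, -105, 87] -> [150, -105]
  [1, -13, -10, -18, 14, 16, -41] -> [-41, 16, 14, -18, -10, -13, 1] -> [16, 14, -18, -10, -13, 1] -> [48, 42, -54, -30, -39, 3] -> [3, -39, -30, -54, 42, 48] -> [3, -39]
  [30, 43, 4, 36, -40, -10, 24, 2, 11, 8] -> [8, 11, 2, 24, -10, -40, 36, 4, 43, 30] -> [11, 2, 24, -10, -40, 36, 4, 43, 30] -> [33, 6, 72, -30, -120, 108, 12, 129, 90] -> [90, 129, 12, 108, -120, -30, 72, 6, 33] -> [90, 129]
  [-20, -50, -26, -3, 3, -34, -12, -17] -> [-17, -12, -34, 3, -3, -26, -50, -20] -> [-12, -34, 3, -3, -26, -50, -20] -> [-36, -102, 9, -9, -78, -150, -60] -> [-60, -150, -78, -9, 9, -102, -36] -> [-60, -150]
  [-38, 8, -15, -39] -> [-39, -15, 8, -38] -> [-15, 8, -38] -> [-45, 24, -114] -> [-114, 24, -45] -> [-114, 24]
  [20, -5, 38, 48, -47, -2, -15, 36] -> [36, -15, -2, -47, 48, 38, -5, 20] -> [-15, -2, -47, 48, 38, -5, 20] -> [-45, -6, -141, 144, 114, -15, 60] -> [60, -15, 114, 144, -141, -6, -45] -> [60, -15]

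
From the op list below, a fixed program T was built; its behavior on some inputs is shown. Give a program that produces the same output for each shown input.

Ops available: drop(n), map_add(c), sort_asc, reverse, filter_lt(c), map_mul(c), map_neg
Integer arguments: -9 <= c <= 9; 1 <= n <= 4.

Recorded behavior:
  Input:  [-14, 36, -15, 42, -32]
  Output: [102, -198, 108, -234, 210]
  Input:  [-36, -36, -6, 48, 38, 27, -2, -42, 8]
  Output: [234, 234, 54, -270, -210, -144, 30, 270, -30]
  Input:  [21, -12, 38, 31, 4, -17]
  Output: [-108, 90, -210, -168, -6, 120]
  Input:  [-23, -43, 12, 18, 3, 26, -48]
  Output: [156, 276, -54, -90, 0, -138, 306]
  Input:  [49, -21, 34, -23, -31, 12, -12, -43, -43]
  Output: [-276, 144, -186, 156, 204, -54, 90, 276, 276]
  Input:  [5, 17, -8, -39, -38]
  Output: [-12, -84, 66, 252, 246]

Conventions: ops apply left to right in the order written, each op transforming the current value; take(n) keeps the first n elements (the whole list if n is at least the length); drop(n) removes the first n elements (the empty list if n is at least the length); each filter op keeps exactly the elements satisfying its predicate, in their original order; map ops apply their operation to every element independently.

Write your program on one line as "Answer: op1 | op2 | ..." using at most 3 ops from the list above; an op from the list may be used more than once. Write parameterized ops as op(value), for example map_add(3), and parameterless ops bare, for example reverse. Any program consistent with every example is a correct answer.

map_add(-5) | map_add(2) | map_mul(-6)

Check, running the answer program on each example:
  [-14, 36, -15, 42, -32] -> [-19, 31, -20, 37, -37] -> [-17, 33, -18, 39, -35] -> [102, -198, 108, -234, 210]
  [-36, -36, -6, 48, 38, 27, -2, -42, 8] -> [-41, -41, -11, 43, 33, 22, -7, -47, 3] -> [-39, -39, -9, 45, 35, 24, -5, -45, 5] -> [234, 234, 54, -270, -210, -144, 30, 270, -30]
  [21, -12, 38, 31, 4, -17] -> [16, -17, 33, 26, -1, -22] -> [18, -15, 35, 28, 1, -20] -> [-108, 90, -210, -168, -6, 120]
  [-23, -43, 12, 18, 3, 26, -48] -> [-28, -48, 7, 13, -2, 21, -53] -> [-26, -46, 9, 15, 0, 23, -51] -> [156, 276, -54, -90, 0, -138, 306]
  [49, -21, 34, -23, -31, 12, -12, -43, -43] -> [44, -26, 29, -28, -36, 7, -17, -48, -48] -> [46, -24, 31, -26, -34, 9, -15, -46, -46] -> [-276, 144, -186, 156, 204, -54, 90, 276, 276]
  [5, 17, -8, -39, -38] -> [0, 12, -13, -44, -43] -> [2, 14, -11, -42, -41] -> [-12, -84, 66, 252, 246]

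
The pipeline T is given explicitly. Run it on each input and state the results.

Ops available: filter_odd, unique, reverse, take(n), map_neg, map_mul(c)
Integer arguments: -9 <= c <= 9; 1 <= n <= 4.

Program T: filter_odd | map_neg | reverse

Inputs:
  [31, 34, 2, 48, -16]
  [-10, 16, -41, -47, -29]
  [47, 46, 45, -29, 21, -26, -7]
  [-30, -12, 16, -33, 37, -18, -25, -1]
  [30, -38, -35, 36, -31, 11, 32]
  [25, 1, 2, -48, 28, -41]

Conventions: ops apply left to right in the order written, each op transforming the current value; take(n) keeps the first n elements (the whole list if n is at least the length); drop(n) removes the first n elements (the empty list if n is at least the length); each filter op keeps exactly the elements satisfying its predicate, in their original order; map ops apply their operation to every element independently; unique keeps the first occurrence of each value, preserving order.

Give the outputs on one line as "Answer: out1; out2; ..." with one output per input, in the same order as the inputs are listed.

Execution, op by op:
  [31, 34, 2, 48, -16] -> [31] -> [-31] -> [-31]
  [-10, 16, -41, -47, -29] -> [-41, -47, -29] -> [41, 47, 29] -> [29, 47, 41]
  [47, 46, 45, -29, 21, -26, -7] -> [47, 45, -29, 21, -7] -> [-47, -45, 29, -21, 7] -> [7, -21, 29, -45, -47]
  [-30, -12, 16, -33, 37, -18, -25, -1] -> [-33, 37, -25, -1] -> [33, -37, 25, 1] -> [1, 25, -37, 33]
  [30, -38, -35, 36, -31, 11, 32] -> [-35, -31, 11] -> [35, 31, -11] -> [-11, 31, 35]
  [25, 1, 2, -48, 28, -41] -> [25, 1, -41] -> [-25, -1, 41] -> [41, -1, -25]

[-31]; [29, 47, 41]; [7, -21, 29, -45, -47]; [1, 25, -37, 33]; [-11, 31, 35]; [41, -1, -25]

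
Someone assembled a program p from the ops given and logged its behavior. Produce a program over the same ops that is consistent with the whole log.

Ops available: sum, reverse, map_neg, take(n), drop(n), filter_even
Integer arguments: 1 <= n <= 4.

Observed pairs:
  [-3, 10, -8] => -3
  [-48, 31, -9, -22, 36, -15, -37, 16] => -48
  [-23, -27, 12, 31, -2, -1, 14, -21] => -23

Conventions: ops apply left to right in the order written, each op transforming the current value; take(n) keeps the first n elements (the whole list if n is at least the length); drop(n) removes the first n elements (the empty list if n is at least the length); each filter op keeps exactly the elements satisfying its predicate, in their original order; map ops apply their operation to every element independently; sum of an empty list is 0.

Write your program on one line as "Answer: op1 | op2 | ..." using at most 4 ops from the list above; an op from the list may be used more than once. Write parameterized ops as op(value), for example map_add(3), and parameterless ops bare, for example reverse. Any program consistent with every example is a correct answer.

take(2) | reverse | drop(1) | sum

Check, running the answer program on each example:
  [-3, 10, -8] -> [-3, 10] -> [10, -3] -> [-3] -> -3
  [-48, 31, -9, -22, 36, -15, -37, 16] -> [-48, 31] -> [31, -48] -> [-48] -> -48
  [-23, -27, 12, 31, -2, -1, 14, -21] -> [-23, -27] -> [-27, -23] -> [-23] -> -23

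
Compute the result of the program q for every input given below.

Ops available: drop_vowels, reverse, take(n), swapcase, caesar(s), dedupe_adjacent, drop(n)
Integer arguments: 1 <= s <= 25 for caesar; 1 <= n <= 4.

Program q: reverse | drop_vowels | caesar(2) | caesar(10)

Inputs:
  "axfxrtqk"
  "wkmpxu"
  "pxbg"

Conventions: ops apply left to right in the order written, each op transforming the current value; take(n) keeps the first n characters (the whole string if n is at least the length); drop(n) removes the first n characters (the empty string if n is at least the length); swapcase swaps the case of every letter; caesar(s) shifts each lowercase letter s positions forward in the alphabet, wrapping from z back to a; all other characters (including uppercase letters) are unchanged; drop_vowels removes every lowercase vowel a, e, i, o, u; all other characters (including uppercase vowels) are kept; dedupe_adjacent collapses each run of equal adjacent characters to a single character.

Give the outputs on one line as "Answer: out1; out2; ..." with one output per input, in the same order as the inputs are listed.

"wcfdjrj"; "jbywi"; "snjb"

Execution, op by op:
  "axfxrtqk" -> "kqtrxfxa" -> "kqtrxfx" -> "msvtzhz" -> "wcfdjrj"
  "wkmpxu" -> "uxpmkw" -> "xpmkw" -> "zromy" -> "jbywi"
  "pxbg" -> "gbxp" -> "gbxp" -> "idzr" -> "snjb"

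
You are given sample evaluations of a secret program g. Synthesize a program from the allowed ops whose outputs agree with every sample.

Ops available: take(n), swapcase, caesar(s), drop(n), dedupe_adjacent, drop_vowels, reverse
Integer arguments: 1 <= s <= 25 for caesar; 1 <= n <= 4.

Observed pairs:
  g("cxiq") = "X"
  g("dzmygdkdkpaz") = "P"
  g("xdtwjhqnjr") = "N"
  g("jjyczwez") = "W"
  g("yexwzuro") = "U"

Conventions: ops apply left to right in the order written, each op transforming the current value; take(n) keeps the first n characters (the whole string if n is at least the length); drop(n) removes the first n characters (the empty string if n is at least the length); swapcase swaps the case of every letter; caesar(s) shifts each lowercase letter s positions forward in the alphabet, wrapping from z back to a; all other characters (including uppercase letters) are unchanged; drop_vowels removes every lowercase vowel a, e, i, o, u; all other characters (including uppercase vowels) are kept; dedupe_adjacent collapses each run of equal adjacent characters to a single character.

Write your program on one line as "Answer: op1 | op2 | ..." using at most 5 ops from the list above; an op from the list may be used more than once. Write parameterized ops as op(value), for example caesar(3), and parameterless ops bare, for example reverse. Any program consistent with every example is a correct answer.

reverse | take(3) | drop(2) | swapcase

Check, running the answer program on each example:
  "cxiq" -> "qixc" -> "qix" -> "x" -> "X"
  "dzmygdkdkpaz" -> "zapkdkdgymzd" -> "zap" -> "p" -> "P"
  "xdtwjhqnjr" -> "rjnqhjwtdx" -> "rjn" -> "n" -> "N"
  "jjyczwez" -> "zewzcyjj" -> "zew" -> "w" -> "W"
  "yexwzuro" -> "oruzwxey" -> "oru" -> "u" -> "U"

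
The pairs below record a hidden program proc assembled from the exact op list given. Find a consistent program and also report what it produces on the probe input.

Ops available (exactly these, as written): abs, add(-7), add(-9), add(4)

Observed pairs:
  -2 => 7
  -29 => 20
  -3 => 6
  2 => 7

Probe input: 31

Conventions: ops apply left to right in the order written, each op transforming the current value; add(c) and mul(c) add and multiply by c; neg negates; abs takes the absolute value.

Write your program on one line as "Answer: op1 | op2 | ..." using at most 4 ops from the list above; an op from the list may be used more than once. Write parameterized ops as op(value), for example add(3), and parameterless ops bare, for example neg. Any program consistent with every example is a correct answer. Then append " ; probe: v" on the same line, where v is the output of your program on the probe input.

abs | add(-9) | abs ; probe: 22

Check, running the answer program on each example:
  -2 -> 2 -> -7 -> 7
  -29 -> 29 -> 20 -> 20
  -3 -> 3 -> -6 -> 6
  2 -> 2 -> -7 -> 7
  probe: 31 -> 31 -> 22 -> 22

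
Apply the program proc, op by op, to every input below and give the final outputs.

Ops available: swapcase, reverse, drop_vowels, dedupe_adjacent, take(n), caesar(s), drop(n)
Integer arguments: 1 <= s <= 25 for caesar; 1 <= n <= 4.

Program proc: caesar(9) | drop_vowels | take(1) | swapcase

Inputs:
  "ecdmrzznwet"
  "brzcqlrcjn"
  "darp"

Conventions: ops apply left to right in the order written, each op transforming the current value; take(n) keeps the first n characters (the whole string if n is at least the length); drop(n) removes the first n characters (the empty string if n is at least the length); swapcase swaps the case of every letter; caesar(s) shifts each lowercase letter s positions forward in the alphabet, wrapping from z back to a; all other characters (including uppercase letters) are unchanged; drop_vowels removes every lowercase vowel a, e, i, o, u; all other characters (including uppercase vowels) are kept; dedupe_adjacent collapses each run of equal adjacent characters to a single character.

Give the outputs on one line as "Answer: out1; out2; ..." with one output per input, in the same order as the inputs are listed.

Execution, op by op:
  "ecdmrzznwet" -> "nlmvaiiwfnc" -> "nlmvwfnc" -> "n" -> "N"
  "brzcqlrcjn" -> "kailzualsw" -> "klzlsw" -> "k" -> "K"
  "darp" -> "mjay" -> "mjy" -> "m" -> "M"

"N"; "K"; "M"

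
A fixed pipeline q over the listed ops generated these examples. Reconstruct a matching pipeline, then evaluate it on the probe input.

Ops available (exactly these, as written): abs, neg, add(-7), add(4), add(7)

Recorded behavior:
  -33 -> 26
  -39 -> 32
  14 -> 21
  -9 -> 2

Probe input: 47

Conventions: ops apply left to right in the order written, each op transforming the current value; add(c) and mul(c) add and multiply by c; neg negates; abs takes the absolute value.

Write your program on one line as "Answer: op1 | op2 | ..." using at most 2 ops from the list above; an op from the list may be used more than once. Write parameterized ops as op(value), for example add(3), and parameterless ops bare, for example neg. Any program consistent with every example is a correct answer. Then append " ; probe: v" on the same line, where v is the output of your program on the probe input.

add(7) | abs ; probe: 54

Check, running the answer program on each example:
  -33 -> -26 -> 26
  -39 -> -32 -> 32
  14 -> 21 -> 21
  -9 -> -2 -> 2
  probe: 47 -> 54 -> 54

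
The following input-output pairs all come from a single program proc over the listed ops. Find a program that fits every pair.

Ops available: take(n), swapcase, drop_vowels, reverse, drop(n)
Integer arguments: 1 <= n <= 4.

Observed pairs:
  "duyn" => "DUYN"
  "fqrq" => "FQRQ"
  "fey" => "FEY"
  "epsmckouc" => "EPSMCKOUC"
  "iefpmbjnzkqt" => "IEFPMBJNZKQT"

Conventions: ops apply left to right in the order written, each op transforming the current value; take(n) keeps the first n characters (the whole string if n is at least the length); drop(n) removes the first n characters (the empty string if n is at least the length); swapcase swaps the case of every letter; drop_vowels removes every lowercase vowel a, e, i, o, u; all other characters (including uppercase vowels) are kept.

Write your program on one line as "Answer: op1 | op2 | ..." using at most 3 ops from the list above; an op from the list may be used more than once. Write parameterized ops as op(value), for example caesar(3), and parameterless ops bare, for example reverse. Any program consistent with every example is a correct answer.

reverse | swapcase | reverse

Check, running the answer program on each example:
  "duyn" -> "nyud" -> "NYUD" -> "DUYN"
  "fqrq" -> "qrqf" -> "QRQF" -> "FQRQ"
  "fey" -> "yef" -> "YEF" -> "FEY"
  "epsmckouc" -> "cuokcmspe" -> "CUOKCMSPE" -> "EPSMCKOUC"
  "iefpmbjnzkqt" -> "tqkznjbmpfei" -> "TQKZNJBMPFEI" -> "IEFPMBJNZKQT"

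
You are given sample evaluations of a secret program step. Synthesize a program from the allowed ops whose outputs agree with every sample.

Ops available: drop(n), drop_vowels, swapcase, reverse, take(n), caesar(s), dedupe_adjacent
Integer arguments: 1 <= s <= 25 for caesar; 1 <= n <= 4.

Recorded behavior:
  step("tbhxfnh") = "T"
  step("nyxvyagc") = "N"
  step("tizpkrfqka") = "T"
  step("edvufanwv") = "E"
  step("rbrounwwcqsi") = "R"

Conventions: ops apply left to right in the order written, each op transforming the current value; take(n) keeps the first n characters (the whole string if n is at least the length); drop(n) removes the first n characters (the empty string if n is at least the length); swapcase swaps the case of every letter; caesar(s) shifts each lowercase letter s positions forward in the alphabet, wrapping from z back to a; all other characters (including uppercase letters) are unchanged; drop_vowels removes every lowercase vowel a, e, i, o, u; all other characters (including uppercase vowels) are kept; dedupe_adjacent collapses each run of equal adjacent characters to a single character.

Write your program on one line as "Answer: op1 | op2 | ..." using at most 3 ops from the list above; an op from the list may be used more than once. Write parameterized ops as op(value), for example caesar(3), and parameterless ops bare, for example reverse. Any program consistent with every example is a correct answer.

take(4) | swapcase | take(1)

Check, running the answer program on each example:
  "tbhxfnh" -> "tbhx" -> "TBHX" -> "T"
  "nyxvyagc" -> "nyxv" -> "NYXV" -> "N"
  "tizpkrfqka" -> "tizp" -> "TIZP" -> "T"
  "edvufanwv" -> "edvu" -> "EDVU" -> "E"
  "rbrounwwcqsi" -> "rbro" -> "RBRO" -> "R"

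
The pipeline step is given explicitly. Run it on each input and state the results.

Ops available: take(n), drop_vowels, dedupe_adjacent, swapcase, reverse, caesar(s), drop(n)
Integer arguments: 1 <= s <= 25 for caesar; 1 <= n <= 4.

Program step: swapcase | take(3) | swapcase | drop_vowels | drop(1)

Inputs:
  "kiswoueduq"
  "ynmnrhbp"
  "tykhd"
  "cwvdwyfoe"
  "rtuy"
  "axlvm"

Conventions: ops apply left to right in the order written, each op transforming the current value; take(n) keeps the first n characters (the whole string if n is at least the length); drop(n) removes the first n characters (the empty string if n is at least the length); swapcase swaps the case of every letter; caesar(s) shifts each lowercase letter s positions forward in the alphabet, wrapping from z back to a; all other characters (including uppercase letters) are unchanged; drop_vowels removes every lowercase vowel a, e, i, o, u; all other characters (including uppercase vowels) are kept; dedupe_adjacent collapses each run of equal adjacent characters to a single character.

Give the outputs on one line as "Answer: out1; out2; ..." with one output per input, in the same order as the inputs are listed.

Execution, op by op:
  "kiswoueduq" -> "KISWOUEDUQ" -> "KIS" -> "kis" -> "ks" -> "s"
  "ynmnrhbp" -> "YNMNRHBP" -> "YNM" -> "ynm" -> "ynm" -> "nm"
  "tykhd" -> "TYKHD" -> "TYK" -> "tyk" -> "tyk" -> "yk"
  "cwvdwyfoe" -> "CWVDWYFOE" -> "CWV" -> "cwv" -> "cwv" -> "wv"
  "rtuy" -> "RTUY" -> "RTU" -> "rtu" -> "rt" -> "t"
  "axlvm" -> "AXLVM" -> "AXL" -> "axl" -> "xl" -> "l"

"s"; "nm"; "yk"; "wv"; "t"; "l"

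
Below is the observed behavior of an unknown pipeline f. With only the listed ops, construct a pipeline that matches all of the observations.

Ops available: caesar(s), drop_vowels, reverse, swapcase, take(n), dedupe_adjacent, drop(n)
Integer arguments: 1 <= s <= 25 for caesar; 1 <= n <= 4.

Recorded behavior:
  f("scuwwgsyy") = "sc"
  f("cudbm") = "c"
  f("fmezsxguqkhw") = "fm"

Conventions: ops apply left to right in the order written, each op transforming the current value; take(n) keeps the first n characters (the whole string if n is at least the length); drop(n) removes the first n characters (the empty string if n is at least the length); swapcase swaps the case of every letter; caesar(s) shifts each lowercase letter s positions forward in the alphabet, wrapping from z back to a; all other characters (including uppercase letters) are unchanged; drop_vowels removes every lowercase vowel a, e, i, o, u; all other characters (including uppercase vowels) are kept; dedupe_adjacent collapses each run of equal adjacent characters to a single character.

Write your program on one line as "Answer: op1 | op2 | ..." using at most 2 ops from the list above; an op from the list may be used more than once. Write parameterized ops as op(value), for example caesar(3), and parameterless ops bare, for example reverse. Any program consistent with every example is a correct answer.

take(2) | drop_vowels

Check, running the answer program on each example:
  "scuwwgsyy" -> "sc" -> "sc"
  "cudbm" -> "cu" -> "c"
  "fmezsxguqkhw" -> "fm" -> "fm"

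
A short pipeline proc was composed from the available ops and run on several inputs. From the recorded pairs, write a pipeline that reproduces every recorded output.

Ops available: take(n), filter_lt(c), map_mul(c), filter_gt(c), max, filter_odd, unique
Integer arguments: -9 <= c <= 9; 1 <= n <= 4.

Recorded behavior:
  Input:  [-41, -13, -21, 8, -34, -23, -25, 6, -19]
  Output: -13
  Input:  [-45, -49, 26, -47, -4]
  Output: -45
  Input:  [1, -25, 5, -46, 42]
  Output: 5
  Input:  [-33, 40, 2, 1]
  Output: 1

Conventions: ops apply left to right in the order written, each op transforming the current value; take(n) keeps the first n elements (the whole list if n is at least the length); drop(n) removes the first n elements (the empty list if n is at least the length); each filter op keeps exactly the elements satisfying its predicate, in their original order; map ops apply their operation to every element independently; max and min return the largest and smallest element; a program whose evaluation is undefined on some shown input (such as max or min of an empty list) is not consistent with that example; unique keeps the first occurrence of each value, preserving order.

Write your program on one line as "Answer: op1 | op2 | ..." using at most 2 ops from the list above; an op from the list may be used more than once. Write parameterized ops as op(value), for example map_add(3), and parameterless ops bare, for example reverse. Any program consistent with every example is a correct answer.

filter_odd | max

Check, running the answer program on each example:
  [-41, -13, -21, 8, -34, -23, -25, 6, -19] -> [-41, -13, -21, -23, -25, -19] -> -13
  [-45, -49, 26, -47, -4] -> [-45, -49, -47] -> -45
  [1, -25, 5, -46, 42] -> [1, -25, 5] -> 5
  [-33, 40, 2, 1] -> [-33, 1] -> 1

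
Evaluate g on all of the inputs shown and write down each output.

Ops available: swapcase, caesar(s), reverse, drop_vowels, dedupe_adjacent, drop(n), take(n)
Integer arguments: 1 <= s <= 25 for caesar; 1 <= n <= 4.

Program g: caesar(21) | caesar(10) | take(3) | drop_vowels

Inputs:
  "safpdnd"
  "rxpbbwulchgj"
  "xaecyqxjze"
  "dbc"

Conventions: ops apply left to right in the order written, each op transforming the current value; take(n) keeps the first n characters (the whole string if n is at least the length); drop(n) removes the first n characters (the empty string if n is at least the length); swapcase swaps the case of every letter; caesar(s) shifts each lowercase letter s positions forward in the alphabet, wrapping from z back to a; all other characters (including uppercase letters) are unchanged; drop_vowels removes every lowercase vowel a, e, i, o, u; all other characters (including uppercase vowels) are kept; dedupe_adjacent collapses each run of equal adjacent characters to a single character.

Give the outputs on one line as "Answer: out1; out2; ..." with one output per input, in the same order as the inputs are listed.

Execution, op by op:
  "safpdnd" -> "nvakyiy" -> "xfkuisi" -> "xfk" -> "xfk"
  "rxpbbwulchgj" -> "mskwwrpgxcbe" -> "wcuggbzqhmlo" -> "wcu" -> "wc"
  "xaecyqxjze" -> "svzxtlseuz" -> "cfjhdvcoej" -> "cfj" -> "cfj"
  "dbc" -> "ywx" -> "igh" -> "igh" -> "gh"

"xfk"; "wc"; "cfj"; "gh"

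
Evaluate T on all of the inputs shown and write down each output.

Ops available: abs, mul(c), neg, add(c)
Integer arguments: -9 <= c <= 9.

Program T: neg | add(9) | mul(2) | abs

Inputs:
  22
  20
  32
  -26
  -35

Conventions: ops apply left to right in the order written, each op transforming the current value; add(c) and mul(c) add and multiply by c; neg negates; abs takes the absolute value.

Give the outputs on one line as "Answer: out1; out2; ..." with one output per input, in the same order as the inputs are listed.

Execution, op by op:
  22 -> -22 -> -13 -> -26 -> 26
  20 -> -20 -> -11 -> -22 -> 22
  32 -> -32 -> -23 -> -46 -> 46
  -26 -> 26 -> 35 -> 70 -> 70
  -35 -> 35 -> 44 -> 88 -> 88

26; 22; 46; 70; 88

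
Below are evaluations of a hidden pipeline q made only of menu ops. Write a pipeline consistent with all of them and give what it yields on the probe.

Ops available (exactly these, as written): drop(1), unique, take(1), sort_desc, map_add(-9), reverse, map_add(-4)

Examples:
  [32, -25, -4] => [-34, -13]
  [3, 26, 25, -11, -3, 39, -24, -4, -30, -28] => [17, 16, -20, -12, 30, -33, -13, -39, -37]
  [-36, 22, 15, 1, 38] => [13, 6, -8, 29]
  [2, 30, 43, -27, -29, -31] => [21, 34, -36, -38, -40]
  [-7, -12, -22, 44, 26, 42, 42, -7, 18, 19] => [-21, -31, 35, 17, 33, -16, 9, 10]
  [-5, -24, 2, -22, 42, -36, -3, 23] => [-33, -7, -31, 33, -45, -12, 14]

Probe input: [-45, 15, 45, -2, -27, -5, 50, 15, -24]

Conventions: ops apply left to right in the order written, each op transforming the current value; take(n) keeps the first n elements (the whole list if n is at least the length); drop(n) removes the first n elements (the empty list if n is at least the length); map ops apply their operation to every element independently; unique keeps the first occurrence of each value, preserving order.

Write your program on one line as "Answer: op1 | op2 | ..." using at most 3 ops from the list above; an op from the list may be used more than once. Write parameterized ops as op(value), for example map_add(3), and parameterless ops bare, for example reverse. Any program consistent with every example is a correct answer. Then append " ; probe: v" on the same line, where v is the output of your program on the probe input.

drop(1) | unique | map_add(-9) ; probe: [6, 36, -11, -36, -14, 41, -33]

Check, running the answer program on each example:
  [32, -25, -4] -> [-25, -4] -> [-25, -4] -> [-34, -13]
  [3, 26, 25, -11, -3, 39, -24, -4, -30, -28] -> [26, 25, -11, -3, 39, -24, -4, -30, -28] -> [26, 25, -11, -3, 39, -24, -4, -30, -28] -> [17, 16, -20, -12, 30, -33, -13, -39, -37]
  [-36, 22, 15, 1, 38] -> [22, 15, 1, 38] -> [22, 15, 1, 38] -> [13, 6, -8, 29]
  [2, 30, 43, -27, -29, -31] -> [30, 43, -27, -29, -31] -> [30, 43, -27, -29, -31] -> [21, 34, -36, -38, -40]
  [-7, -12, -22, 44, 26, 42, 42, -7, 18, 19] -> [-12, -22, 44, 26, 42, 42, -7, 18, 19] -> [-12, -22, 44, 26, 42, -7, 18, 19] -> [-21, -31, 35, 17, 33, -16, 9, 10]
  [-5, -24, 2, -22, 42, -36, -3, 23] -> [-24, 2, -22, 42, -36, -3, 23] -> [-24, 2, -22, 42, -36, -3, 23] -> [-33, -7, -31, 33, -45, -12, 14]
  probe: [-45, 15, 45, -2, -27, -5, 50, 15, -24] -> [15, 45, -2, -27, -5, 50, 15, -24] -> [15, 45, -2, -27, -5, 50, -24] -> [6, 36, -11, -36, -14, 41, -33]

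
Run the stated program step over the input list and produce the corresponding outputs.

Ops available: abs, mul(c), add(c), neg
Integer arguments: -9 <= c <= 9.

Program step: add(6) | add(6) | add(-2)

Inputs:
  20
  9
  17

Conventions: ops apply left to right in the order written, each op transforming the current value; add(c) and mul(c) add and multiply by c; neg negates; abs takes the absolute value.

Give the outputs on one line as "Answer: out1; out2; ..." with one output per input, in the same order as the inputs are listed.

Execution, op by op:
  20 -> 26 -> 32 -> 30
  9 -> 15 -> 21 -> 19
  17 -> 23 -> 29 -> 27

30; 19; 27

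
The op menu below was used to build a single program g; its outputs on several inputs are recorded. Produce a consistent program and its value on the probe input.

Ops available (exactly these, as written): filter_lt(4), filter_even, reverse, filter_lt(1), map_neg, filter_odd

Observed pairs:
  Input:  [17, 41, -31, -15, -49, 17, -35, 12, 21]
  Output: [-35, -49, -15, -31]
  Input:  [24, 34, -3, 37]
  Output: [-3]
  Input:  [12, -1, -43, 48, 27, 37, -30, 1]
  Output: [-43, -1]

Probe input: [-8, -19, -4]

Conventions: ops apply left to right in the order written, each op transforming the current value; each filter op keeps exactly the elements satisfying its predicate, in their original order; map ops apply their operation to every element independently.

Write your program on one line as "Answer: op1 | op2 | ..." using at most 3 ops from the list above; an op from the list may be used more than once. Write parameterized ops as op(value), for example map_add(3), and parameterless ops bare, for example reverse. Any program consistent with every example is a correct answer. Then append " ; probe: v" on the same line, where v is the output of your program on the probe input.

reverse | filter_odd | filter_lt(1) ; probe: [-19]

Check, running the answer program on each example:
  [17, 41, -31, -15, -49, 17, -35, 12, 21] -> [21, 12, -35, 17, -49, -15, -31, 41, 17] -> [21, -35, 17, -49, -15, -31, 41, 17] -> [-35, -49, -15, -31]
  [24, 34, -3, 37] -> [37, -3, 34, 24] -> [37, -3] -> [-3]
  [12, -1, -43, 48, 27, 37, -30, 1] -> [1, -30, 37, 27, 48, -43, -1, 12] -> [1, 37, 27, -43, -1] -> [-43, -1]
  probe: [-8, -19, -4] -> [-4, -19, -8] -> [-19] -> [-19]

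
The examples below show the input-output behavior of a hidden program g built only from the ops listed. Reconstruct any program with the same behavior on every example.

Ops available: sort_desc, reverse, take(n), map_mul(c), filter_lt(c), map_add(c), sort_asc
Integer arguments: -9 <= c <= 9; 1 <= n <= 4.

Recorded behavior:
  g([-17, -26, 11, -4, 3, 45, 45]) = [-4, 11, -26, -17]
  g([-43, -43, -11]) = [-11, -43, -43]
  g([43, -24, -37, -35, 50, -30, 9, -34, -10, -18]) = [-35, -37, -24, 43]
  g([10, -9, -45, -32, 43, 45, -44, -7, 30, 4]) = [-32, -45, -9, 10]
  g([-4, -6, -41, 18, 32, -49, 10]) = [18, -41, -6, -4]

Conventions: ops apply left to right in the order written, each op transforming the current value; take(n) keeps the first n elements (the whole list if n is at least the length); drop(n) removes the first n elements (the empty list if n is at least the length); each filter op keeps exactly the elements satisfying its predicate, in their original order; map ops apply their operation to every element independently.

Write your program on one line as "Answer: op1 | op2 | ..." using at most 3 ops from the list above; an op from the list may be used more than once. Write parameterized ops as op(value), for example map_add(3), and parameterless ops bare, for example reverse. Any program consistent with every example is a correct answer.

take(4) | reverse

Check, running the answer program on each example:
  [-17, -26, 11, -4, 3, 45, 45] -> [-17, -26, 11, -4] -> [-4, 11, -26, -17]
  [-43, -43, -11] -> [-43, -43, -11] -> [-11, -43, -43]
  [43, -24, -37, -35, 50, -30, 9, -34, -10, -18] -> [43, -24, -37, -35] -> [-35, -37, -24, 43]
  [10, -9, -45, -32, 43, 45, -44, -7, 30, 4] -> [10, -9, -45, -32] -> [-32, -45, -9, 10]
  [-4, -6, -41, 18, 32, -49, 10] -> [-4, -6, -41, 18] -> [18, -41, -6, -4]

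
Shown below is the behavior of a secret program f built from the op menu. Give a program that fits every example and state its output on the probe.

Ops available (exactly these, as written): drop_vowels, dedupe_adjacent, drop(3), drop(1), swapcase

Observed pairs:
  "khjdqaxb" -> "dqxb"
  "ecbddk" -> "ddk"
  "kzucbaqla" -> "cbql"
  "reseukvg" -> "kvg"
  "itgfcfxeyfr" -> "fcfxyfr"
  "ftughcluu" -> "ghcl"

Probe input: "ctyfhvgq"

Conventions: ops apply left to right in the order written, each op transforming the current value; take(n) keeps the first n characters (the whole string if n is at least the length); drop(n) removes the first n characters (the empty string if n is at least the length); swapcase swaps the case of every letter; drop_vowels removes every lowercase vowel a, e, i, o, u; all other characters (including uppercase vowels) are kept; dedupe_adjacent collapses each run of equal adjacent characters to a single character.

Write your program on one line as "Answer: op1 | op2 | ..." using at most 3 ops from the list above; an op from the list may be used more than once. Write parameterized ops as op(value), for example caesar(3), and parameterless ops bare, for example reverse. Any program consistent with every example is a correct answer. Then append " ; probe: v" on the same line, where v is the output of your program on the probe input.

drop(3) | drop_vowels ; probe: "fhvgq"

Check, running the answer program on each example:
  "khjdqaxb" -> "dqaxb" -> "dqxb"
  "ecbddk" -> "ddk" -> "ddk"
  "kzucbaqla" -> "cbaqla" -> "cbql"
  "reseukvg" -> "eukvg" -> "kvg"
  "itgfcfxeyfr" -> "fcfxeyfr" -> "fcfxyfr"
  "ftughcluu" -> "ghcluu" -> "ghcl"
  probe: "ctyfhvgq" -> "fhvgq" -> "fhvgq"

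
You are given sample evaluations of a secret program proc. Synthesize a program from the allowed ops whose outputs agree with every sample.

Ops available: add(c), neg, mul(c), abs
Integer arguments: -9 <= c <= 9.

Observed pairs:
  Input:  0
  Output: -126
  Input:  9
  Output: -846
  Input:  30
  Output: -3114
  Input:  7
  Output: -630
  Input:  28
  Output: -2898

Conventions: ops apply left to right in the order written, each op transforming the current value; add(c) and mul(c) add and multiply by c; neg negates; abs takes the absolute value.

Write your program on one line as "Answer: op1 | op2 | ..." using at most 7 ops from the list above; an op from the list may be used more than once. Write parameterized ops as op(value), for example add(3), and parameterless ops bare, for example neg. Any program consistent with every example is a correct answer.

mul(-6) | add(7) | mul(-3) | mul(6) | abs | neg

Check, running the answer program on each example:
  0 -> 0 -> 7 -> -21 -> -126 -> 126 -> -126
  9 -> -54 -> -47 -> 141 -> 846 -> 846 -> -846
  30 -> -180 -> -173 -> 519 -> 3114 -> 3114 -> -3114
  7 -> -42 -> -35 -> 105 -> 630 -> 630 -> -630
  28 -> -168 -> -161 -> 483 -> 2898 -> 2898 -> -2898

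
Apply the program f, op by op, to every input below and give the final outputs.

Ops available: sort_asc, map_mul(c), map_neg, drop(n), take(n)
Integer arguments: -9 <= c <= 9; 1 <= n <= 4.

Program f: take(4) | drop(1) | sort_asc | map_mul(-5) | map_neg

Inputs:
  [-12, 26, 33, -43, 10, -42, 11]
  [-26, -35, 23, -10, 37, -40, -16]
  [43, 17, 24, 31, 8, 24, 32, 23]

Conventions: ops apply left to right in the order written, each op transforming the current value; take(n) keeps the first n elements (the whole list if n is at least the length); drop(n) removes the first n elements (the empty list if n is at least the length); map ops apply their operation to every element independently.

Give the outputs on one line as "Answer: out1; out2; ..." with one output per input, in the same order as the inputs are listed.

[-215, 130, 165]; [-175, -50, 115]; [85, 120, 155]

Execution, op by op:
  [-12, 26, 33, -43, 10, -42, 11] -> [-12, 26, 33, -43] -> [26, 33, -43] -> [-43, 26, 33] -> [215, -130, -165] -> [-215, 130, 165]
  [-26, -35, 23, -10, 37, -40, -16] -> [-26, -35, 23, -10] -> [-35, 23, -10] -> [-35, -10, 23] -> [175, 50, -115] -> [-175, -50, 115]
  [43, 17, 24, 31, 8, 24, 32, 23] -> [43, 17, 24, 31] -> [17, 24, 31] -> [17, 24, 31] -> [-85, -120, -155] -> [85, 120, 155]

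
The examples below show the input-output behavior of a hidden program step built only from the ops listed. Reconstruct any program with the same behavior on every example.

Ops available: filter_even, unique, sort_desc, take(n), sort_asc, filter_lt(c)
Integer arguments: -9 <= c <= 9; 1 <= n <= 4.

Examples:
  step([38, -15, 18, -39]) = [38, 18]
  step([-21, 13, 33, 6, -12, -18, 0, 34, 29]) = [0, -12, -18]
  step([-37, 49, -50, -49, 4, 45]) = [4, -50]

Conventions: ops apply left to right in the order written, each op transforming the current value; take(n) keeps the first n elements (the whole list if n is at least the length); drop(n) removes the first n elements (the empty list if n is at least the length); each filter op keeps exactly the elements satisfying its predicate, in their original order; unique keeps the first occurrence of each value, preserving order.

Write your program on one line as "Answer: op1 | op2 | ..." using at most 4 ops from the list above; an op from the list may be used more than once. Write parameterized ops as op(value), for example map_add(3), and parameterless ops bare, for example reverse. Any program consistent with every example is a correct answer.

sort_asc | take(4) | sort_desc | filter_even

Check, running the answer program on each example:
  [38, -15, 18, -39] -> [-39, -15, 18, 38] -> [-39, -15, 18, 38] -> [38, 18, -15, -39] -> [38, 18]
  [-21, 13, 33, 6, -12, -18, 0, 34, 29] -> [-21, -18, -12, 0, 6, 13, 29, 33, 34] -> [-21, -18, -12, 0] -> [0, -12, -18, -21] -> [0, -12, -18]
  [-37, 49, -50, -49, 4, 45] -> [-50, -49, -37, 4, 45, 49] -> [-50, -49, -37, 4] -> [4, -37, -49, -50] -> [4, -50]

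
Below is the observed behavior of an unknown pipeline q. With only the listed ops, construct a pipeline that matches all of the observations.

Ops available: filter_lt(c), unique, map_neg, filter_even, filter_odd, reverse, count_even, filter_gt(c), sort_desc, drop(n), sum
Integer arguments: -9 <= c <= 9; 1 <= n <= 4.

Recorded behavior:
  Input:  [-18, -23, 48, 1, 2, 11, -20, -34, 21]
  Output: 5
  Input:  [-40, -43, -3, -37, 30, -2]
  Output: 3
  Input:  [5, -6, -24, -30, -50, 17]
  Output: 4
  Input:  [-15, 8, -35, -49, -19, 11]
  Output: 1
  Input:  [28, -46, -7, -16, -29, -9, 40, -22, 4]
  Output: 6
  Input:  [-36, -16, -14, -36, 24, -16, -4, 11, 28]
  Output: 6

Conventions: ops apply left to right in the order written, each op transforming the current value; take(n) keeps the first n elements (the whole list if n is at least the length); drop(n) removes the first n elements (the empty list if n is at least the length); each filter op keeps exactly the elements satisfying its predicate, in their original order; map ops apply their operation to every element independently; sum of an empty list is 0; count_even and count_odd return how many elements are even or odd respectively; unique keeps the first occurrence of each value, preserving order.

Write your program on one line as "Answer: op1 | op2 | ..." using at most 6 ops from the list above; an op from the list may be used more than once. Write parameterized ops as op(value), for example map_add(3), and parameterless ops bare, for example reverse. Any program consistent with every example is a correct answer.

filter_even | unique | sort_desc | map_neg | count_even

Check, running the answer program on each example:
  [-18, -23, 48, 1, 2, 11, -20, -34, 21] -> [-18, 48, 2, -20, -34] -> [-18, 48, 2, -20, -34] -> [48, 2, -18, -20, -34] -> [-48, -2, 18, 20, 34] -> 5
  [-40, -43, -3, -37, 30, -2] -> [-40, 30, -2] -> [-40, 30, -2] -> [30, -2, -40] -> [-30, 2, 40] -> 3
  [5, -6, -24, -30, -50, 17] -> [-6, -24, -30, -50] -> [-6, -24, -30, -50] -> [-6, -24, -30, -50] -> [6, 24, 30, 50] -> 4
  [-15, 8, -35, -49, -19, 11] -> [8] -> [8] -> [8] -> [-8] -> 1
  [28, -46, -7, -16, -29, -9, 40, -22, 4] -> [28, -46, -16, 40, -22, 4] -> [28, -46, -16, 40, -22, 4] -> [40, 28, 4, -16, -22, -46] -> [-40, -28, -4, 16, 22, 46] -> 6
  [-36, -16, -14, -36, 24, -16, -4, 11, 28] -> [-36, -16, -14, -36, 24, -16, -4, 28] -> [-36, -16, -14, 24, -4, 28] -> [28, 24, -4, -14, -16, -36] -> [-28, -24, 4, 14, 16, 36] -> 6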